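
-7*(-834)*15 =87570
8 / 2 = 4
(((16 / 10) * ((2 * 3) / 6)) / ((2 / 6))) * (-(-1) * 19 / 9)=152 / 15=10.13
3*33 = 99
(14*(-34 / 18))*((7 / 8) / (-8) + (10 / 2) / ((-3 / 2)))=78659 / 864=91.04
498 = 498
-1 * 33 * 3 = -99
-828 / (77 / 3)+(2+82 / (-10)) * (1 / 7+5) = -3528 / 55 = -64.15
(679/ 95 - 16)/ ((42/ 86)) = -36163/ 1995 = -18.13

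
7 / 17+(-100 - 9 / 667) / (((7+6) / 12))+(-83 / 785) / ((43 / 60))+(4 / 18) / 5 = -4120412620931 / 44781509565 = -92.01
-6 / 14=-3 / 7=-0.43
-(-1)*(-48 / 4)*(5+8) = -156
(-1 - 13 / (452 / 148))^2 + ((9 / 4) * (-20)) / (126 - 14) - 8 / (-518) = 1441709215 / 52914736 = 27.25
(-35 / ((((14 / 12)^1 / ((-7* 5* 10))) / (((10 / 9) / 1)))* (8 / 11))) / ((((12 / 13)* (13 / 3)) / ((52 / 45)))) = 125125 / 27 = 4634.26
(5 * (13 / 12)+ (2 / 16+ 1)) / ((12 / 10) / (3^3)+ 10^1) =2355 / 3616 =0.65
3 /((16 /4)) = 3 /4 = 0.75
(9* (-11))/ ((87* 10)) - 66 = -19173/ 290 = -66.11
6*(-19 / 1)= -114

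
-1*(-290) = 290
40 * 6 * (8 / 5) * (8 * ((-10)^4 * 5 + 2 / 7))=1075206144 / 7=153600877.71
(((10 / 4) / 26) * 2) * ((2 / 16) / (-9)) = -5 / 1872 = -0.00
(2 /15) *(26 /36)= 13 /135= 0.10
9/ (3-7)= -9/ 4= -2.25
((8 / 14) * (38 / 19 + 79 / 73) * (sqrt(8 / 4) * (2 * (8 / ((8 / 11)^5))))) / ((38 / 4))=20.62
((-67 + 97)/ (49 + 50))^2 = 100/ 1089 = 0.09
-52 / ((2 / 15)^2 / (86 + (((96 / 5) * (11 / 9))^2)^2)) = -199635214558 / 225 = -887267620.26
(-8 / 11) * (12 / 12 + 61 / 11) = -576 / 121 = -4.76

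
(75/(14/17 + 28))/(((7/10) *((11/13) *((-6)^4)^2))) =5525/2112397056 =0.00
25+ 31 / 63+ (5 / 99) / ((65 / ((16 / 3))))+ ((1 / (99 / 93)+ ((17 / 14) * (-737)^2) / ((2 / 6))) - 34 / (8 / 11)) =213909705769 / 108108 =1978666.76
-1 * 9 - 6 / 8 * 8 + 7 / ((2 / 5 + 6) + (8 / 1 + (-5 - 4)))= -370 / 27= -13.70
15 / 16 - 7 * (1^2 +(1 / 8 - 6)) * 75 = 40965 / 16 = 2560.31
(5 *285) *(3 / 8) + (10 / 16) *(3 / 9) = 6415 / 12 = 534.58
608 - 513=95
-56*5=-280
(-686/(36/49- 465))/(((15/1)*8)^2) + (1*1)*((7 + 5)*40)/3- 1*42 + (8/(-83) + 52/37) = 60013405948697/503007688800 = 119.31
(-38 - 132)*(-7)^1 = 1190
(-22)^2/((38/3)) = 38.21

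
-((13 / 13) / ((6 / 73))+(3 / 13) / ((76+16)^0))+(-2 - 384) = -31075 / 78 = -398.40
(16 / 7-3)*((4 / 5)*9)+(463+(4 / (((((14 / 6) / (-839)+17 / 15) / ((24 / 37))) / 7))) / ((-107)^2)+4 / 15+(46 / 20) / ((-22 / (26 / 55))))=87693045786387791 / 191437852579050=458.08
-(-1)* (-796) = -796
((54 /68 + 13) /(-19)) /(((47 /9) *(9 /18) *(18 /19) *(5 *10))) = -469 /79900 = -0.01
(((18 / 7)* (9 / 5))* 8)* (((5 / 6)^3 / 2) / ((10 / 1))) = 15 / 14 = 1.07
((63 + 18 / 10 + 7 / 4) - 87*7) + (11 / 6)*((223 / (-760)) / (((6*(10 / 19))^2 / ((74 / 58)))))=-13593351659 / 25056000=-542.52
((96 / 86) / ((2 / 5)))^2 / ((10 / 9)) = 12960 / 1849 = 7.01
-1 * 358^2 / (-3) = 128164 / 3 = 42721.33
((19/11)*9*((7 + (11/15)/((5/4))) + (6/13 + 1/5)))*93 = 42630642/3575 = 11924.66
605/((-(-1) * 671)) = 0.90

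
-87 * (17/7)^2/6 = -8381/98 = -85.52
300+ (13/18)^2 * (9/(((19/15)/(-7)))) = 62485/228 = 274.06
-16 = -16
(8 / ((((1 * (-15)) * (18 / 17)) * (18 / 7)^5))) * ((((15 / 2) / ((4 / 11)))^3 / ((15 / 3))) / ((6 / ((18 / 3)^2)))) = -1901459945 / 40310784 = -47.17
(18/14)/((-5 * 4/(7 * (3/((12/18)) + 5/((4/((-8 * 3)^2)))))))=-13041/40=-326.02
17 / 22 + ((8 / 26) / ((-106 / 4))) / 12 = 35095 / 45474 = 0.77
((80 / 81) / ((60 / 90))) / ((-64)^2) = 5 / 13824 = 0.00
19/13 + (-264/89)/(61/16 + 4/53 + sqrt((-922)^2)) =1324783387/908422021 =1.46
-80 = -80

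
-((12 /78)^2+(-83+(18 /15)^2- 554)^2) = -42665796749 /105625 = -403936.54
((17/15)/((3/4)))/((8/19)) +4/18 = 343/90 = 3.81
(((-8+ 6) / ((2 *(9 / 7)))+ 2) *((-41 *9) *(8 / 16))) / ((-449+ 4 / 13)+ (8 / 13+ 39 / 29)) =170027 / 336836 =0.50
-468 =-468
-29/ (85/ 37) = -1073/ 85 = -12.62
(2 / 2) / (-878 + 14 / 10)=-5 / 4383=-0.00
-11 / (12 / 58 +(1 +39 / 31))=-9889 / 2216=-4.46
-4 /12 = -1 /3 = -0.33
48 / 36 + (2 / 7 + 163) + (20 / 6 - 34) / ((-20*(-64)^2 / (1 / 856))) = 60604252321 / 368148480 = 164.62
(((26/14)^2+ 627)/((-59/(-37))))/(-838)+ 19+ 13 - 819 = -953887425/1211329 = -787.47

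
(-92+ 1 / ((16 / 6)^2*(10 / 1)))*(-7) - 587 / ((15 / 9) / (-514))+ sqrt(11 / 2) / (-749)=181674.70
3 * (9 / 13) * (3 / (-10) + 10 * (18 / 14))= 23733 / 910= 26.08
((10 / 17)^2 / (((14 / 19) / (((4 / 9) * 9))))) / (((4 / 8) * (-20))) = -380 / 2023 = -0.19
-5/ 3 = -1.67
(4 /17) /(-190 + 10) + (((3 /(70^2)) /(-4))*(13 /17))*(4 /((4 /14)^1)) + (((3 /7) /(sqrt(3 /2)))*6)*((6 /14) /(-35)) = -18*sqrt(6) /1715 -631 /214200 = -0.03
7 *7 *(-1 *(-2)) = 98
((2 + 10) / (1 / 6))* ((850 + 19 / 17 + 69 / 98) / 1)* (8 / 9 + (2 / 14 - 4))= -62441940 / 343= -182046.47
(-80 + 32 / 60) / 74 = -596 / 555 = -1.07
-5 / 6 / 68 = -5 / 408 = -0.01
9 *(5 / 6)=15 / 2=7.50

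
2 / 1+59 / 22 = 103 / 22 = 4.68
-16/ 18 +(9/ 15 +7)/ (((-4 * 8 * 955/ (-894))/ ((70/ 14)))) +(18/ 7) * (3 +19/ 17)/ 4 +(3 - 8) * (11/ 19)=-0.02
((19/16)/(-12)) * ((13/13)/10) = -19/1920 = -0.01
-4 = -4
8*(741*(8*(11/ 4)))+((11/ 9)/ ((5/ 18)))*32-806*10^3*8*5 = -160547216/ 5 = -32109443.20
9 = 9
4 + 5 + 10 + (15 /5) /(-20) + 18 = 737 /20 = 36.85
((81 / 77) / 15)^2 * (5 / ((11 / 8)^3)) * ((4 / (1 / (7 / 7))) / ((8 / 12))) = 2239488 / 39457495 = 0.06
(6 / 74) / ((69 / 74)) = 2 / 23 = 0.09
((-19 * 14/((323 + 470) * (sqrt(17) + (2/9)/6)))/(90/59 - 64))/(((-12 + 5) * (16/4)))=1593/3812820128 - 43011 * sqrt(17)/3812820128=-0.00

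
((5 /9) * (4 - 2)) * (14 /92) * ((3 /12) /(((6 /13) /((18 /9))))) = 455 /2484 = 0.18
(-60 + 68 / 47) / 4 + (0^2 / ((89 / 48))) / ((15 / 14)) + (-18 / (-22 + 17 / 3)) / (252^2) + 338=875769599 / 2708328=323.36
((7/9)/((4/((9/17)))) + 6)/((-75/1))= -83/1020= -0.08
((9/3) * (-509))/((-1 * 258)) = 509/86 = 5.92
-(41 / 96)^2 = -1681 / 9216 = -0.18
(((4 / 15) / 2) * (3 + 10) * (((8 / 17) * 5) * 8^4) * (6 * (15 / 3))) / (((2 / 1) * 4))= 1064960 / 17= 62644.71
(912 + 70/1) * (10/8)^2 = 12275/8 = 1534.38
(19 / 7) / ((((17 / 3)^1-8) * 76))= -3 / 196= -0.02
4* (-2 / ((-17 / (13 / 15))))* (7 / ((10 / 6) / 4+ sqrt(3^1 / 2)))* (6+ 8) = -40768 / 3247+ 244608* sqrt(6) / 16235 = 24.35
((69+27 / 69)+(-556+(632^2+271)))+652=9196789 / 23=399860.39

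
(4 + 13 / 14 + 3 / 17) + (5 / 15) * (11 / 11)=3883 / 714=5.44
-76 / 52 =-1.46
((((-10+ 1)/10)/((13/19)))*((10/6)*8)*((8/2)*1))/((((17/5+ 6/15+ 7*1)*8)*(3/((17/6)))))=-1615/2106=-0.77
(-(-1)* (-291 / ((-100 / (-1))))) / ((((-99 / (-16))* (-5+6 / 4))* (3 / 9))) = 776 / 1925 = 0.40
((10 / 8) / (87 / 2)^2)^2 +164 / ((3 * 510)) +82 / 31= 415490874763 / 150958520235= 2.75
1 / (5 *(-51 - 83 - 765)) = -1 / 4495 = -0.00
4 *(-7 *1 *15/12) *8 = -280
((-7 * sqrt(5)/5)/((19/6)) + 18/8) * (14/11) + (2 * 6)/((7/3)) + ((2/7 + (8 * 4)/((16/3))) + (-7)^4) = 371955/154-588 * sqrt(5)/1045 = 2414.03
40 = 40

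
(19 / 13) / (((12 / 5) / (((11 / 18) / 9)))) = 1045 / 25272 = 0.04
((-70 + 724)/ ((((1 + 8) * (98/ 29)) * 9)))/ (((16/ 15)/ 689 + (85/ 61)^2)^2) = 519424330130653025/ 820930260915984387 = 0.63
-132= -132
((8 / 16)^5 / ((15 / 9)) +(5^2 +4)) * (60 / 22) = 13929 / 176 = 79.14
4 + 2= 6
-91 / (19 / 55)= -5005 / 19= -263.42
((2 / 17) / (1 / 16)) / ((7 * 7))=32 / 833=0.04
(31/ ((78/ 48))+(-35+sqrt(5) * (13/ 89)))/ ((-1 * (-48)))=-69/ 208+13 * sqrt(5)/ 4272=-0.32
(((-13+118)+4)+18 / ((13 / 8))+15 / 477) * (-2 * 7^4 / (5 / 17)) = -20266783376 / 10335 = -1960985.33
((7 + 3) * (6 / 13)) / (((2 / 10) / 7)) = 2100 / 13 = 161.54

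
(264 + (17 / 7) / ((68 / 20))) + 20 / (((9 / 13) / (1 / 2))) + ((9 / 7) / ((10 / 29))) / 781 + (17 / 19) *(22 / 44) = 1306980908 / 4674285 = 279.61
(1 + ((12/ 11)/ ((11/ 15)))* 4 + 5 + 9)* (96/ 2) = 121680/ 121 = 1005.62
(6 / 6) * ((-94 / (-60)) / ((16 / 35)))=329 / 96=3.43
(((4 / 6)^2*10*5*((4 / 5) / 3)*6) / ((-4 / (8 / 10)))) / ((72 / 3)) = -8 / 27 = -0.30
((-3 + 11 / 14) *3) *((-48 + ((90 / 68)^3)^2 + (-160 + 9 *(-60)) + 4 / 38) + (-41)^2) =-2561741640546927 / 410917974656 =-6234.19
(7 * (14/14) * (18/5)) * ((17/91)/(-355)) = -306/23075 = -0.01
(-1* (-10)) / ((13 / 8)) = 80 / 13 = 6.15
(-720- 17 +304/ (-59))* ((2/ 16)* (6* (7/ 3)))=-306509/ 236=-1298.77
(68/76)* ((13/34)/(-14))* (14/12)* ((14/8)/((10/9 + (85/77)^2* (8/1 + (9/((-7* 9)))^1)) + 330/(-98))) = -0.01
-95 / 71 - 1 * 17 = -1302 / 71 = -18.34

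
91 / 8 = 11.38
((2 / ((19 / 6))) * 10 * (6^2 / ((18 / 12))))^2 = 8294400 / 361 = 22976.18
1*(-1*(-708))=708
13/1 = 13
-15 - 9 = -24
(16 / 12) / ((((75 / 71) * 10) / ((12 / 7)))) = 568 / 2625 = 0.22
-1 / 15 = -0.07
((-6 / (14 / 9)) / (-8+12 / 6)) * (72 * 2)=648 / 7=92.57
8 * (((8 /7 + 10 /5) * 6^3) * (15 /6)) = 95040 /7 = 13577.14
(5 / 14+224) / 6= 37.39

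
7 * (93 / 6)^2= 1681.75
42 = 42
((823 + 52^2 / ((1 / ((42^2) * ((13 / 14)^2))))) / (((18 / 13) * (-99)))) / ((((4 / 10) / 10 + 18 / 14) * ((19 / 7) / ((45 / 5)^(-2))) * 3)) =-34.32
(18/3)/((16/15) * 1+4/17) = 765/166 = 4.61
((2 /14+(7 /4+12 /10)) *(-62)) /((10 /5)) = -13423 /140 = -95.88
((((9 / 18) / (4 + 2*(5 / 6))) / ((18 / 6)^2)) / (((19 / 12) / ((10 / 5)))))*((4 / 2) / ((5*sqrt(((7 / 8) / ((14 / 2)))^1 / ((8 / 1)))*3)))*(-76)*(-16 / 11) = 4096 / 2805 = 1.46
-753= -753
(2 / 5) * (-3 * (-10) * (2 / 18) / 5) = 4 / 15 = 0.27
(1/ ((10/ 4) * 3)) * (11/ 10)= 11/ 75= 0.15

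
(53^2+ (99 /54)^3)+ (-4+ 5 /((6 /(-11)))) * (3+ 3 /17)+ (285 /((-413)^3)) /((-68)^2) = 24391281947125007 /8794916985456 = 2773.34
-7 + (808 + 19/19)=802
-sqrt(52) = -2*sqrt(13) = -7.21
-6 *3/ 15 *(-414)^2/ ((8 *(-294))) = 42849/ 490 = 87.45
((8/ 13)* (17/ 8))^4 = 83521/ 28561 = 2.92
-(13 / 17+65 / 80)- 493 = -134525 / 272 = -494.58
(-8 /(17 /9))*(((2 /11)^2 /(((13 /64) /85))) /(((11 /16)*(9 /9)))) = -1474560 /17303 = -85.22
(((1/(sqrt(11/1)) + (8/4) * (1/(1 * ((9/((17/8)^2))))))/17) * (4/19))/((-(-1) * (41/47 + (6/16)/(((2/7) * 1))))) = 3008 * sqrt(11)/5837579 + 1598/280953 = 0.01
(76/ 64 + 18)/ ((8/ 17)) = 5219/ 128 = 40.77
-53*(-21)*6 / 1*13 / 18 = 4823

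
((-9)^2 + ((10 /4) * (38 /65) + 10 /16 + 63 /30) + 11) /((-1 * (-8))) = 50017 /4160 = 12.02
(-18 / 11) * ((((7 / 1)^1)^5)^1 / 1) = -302526 / 11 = -27502.36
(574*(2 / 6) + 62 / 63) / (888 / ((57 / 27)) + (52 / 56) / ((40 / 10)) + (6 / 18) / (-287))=75506912 / 165237375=0.46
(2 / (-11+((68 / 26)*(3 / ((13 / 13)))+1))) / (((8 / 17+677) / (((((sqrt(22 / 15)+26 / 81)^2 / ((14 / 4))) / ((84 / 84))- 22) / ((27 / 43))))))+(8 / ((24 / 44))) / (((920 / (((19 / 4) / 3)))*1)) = 6648299372783 / 91972306114920- 494156*sqrt(330) / 18512944065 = 0.07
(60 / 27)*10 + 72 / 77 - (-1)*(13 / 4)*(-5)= 19147 / 2772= 6.91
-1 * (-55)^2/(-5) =605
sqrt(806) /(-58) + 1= 1 - sqrt(806) /58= 0.51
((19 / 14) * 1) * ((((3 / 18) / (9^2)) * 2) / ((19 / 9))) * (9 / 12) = 1 / 504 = 0.00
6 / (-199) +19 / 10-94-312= -804219 / 1990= -404.13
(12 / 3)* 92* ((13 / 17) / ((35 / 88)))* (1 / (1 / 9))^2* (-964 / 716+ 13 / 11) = -1004410368 / 106505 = -9430.64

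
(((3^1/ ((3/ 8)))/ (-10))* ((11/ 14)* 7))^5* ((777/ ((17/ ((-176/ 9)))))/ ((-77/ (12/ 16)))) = -762737536/ 53125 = -14357.41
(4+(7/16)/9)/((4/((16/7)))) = 583/252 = 2.31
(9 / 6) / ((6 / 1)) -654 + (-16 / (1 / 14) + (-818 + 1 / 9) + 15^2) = -1470.64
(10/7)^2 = 100/49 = 2.04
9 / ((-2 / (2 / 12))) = -3 / 4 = -0.75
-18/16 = -1.12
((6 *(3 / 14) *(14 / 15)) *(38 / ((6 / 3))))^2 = 12996 / 25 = 519.84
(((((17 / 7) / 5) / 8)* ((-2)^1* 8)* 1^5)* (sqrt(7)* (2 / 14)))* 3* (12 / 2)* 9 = -5508* sqrt(7) / 245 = -59.48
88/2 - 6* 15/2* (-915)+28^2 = 42003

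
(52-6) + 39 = 85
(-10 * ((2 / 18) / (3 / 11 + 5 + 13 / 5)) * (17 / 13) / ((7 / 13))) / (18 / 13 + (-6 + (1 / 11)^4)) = 0.07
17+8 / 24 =52 / 3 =17.33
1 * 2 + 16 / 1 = 18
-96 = -96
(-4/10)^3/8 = -1/125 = -0.01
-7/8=-0.88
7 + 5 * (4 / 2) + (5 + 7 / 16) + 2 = 391 / 16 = 24.44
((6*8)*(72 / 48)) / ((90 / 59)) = 236 / 5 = 47.20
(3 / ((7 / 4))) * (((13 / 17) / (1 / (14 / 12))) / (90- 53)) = 26 / 629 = 0.04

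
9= 9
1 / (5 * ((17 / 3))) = 3 / 85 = 0.04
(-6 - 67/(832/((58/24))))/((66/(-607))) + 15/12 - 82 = -15668599/658944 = -23.78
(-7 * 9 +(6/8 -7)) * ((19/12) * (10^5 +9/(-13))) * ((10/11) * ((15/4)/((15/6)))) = -3109933015/208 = -14951601.03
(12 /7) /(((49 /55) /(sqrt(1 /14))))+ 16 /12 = 330 * sqrt(14) /2401+ 4 /3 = 1.85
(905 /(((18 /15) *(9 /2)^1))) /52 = 4525 /1404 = 3.22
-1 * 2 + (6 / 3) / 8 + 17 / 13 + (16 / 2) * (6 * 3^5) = 606505 / 52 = 11663.56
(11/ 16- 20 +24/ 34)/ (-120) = 1687/ 10880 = 0.16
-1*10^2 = -100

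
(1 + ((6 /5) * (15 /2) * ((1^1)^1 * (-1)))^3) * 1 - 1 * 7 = -735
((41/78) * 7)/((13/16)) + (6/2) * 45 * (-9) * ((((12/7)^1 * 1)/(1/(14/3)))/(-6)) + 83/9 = 2484935/1521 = 1633.75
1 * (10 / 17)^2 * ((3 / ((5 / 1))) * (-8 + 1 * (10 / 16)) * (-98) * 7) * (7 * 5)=10624425 / 289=36762.72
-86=-86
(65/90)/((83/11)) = 143/1494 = 0.10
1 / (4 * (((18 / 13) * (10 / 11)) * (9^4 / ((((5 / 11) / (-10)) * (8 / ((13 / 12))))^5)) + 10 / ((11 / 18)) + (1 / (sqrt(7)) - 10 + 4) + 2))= -28202070784418578432 / 218634515785599433904014671 - 2078764171264 * sqrt(7) / 218634515785599433904014671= -0.00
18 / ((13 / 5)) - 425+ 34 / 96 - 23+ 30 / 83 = -22807193 / 51792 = -440.36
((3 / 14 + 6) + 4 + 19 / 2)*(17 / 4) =1173 / 14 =83.79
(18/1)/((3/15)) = 90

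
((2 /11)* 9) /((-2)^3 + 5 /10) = -12 /55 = -0.22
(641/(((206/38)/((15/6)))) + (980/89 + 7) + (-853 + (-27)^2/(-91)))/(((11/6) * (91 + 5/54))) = -147949274250/45137565473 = -3.28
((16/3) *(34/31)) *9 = 1632/31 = 52.65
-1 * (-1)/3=1/3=0.33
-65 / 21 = -3.10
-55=-55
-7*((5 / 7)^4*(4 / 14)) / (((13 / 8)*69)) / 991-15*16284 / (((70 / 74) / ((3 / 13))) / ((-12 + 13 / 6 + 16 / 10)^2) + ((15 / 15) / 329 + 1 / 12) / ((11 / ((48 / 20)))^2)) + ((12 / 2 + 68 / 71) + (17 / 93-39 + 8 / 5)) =-834567073558349407361313411 / 220653937420900059440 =-3782244.19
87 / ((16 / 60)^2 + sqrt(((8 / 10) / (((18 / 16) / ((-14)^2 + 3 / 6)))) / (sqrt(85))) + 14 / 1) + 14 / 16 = -735791657625 * 17^(3 / 4) * sqrt(393) * 5^(1 / 4) / 106125636115457- 103855162500 * 17^(1 / 4) * sqrt(393) * 5^(3 / 4) / 106125636115457 + 5480090741250 * sqrt(85) / 106125636115457 + 6023116599033899 / 849005088923656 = 5.72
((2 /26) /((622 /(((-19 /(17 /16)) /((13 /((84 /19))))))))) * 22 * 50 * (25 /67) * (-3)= 55440000 /59864701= 0.93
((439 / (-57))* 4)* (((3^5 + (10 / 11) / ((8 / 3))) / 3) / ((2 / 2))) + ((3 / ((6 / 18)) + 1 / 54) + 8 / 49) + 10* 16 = -1288349767 / 553014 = -2329.69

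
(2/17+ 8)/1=138/17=8.12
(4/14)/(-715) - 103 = -515517/5005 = -103.00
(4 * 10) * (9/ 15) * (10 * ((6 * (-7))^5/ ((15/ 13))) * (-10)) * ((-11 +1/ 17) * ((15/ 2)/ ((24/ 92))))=-1453652435289600/ 17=-85508966781741.18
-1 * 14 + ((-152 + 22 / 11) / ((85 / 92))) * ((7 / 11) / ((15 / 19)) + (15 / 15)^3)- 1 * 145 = -84565 / 187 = -452.22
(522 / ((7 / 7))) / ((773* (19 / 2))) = 1044 / 14687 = 0.07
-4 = -4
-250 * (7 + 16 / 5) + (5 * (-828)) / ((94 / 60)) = -244050 / 47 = -5192.55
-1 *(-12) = 12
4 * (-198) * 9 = -7128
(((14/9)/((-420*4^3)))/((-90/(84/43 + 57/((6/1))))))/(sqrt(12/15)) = 197*sqrt(5)/53498880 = 0.00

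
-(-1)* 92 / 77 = 92 / 77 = 1.19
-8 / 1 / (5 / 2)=-16 / 5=-3.20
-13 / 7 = -1.86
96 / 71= 1.35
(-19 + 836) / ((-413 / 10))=-8170 / 413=-19.78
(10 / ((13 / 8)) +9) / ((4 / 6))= 591 / 26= 22.73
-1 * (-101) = 101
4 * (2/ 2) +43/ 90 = 403/ 90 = 4.48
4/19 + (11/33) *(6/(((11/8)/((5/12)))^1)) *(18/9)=892/627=1.42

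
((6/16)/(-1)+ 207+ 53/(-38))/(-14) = -31195/2128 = -14.66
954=954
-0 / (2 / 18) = 0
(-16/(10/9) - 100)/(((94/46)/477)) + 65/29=-181971673/6815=-26701.64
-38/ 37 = -1.03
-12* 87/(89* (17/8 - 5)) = 8352/2047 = 4.08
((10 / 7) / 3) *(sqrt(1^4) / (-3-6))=-10 / 189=-0.05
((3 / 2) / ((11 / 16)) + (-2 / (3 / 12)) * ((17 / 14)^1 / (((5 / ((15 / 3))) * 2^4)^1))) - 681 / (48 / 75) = -1308985 / 1232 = -1062.49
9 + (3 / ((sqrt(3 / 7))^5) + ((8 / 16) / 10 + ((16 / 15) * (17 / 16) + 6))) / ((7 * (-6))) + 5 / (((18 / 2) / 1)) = 7883 / 840 - 7 * sqrt(21) / 54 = 8.79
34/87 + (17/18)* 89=44081/522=84.45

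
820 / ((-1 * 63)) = -820 / 63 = -13.02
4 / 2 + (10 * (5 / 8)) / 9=97 / 36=2.69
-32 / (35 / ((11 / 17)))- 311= -185397 / 595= -311.59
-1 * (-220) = 220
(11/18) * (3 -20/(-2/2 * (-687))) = 22451/12366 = 1.82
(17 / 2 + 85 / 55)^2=48841 / 484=100.91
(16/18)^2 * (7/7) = 64/81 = 0.79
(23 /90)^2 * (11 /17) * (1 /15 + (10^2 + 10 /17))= 149356273 /35113500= 4.25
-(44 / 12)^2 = -121 / 9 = -13.44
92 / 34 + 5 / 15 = 155 / 51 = 3.04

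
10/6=5/3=1.67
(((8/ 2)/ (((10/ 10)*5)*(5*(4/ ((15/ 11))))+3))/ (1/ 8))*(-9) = -3.77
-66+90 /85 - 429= -8397 /17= -493.94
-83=-83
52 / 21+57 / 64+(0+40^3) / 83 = 86391575 / 111552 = 774.45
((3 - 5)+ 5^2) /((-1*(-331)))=23 /331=0.07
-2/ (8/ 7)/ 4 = -7/ 16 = -0.44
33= 33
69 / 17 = 4.06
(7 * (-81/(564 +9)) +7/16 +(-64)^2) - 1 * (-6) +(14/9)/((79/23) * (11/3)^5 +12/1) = 160311422119289/39086536432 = 4101.45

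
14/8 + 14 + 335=350.75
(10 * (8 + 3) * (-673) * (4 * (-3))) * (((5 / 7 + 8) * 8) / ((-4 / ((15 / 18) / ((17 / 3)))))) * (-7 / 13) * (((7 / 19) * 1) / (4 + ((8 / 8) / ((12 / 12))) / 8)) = 459793600 / 4199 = 109500.74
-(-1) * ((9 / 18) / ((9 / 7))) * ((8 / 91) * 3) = 4 / 39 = 0.10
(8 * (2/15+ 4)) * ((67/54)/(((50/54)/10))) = 33232/75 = 443.09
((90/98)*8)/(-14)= -0.52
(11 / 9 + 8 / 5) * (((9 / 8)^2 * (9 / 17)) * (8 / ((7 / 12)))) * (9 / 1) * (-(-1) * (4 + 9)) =3610737 / 1190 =3034.23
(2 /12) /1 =1 /6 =0.17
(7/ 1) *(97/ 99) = 679/ 99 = 6.86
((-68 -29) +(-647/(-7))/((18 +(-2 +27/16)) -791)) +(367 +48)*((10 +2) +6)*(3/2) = 962064636/86611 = 11107.88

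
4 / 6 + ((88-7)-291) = -628 / 3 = -209.33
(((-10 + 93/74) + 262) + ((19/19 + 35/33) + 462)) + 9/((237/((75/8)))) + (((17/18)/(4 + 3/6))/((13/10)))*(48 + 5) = 196704353839/270856872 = 726.23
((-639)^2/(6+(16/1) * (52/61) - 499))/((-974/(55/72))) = 16912555/25316208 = 0.67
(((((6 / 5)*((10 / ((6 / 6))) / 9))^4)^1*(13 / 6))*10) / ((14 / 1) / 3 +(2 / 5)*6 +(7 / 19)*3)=1580800 / 188649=8.38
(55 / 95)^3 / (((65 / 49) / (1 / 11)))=5929 / 445835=0.01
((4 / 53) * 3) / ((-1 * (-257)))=12 / 13621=0.00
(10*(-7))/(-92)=35/46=0.76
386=386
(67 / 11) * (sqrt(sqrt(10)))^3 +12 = 12 +67 * 10^(3 / 4) / 11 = 46.25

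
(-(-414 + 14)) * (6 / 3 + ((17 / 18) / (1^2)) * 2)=14000 / 9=1555.56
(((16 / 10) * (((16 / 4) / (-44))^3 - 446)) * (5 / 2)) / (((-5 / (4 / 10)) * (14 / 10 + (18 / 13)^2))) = 802583704 / 18653965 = 43.02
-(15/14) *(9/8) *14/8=-135/64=-2.11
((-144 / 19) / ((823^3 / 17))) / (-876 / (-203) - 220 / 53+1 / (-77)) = -0.00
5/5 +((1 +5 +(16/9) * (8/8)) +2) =97/9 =10.78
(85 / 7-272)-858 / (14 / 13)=-1056.57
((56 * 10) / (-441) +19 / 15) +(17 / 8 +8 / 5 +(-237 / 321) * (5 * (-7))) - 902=-235243927 / 269640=-872.44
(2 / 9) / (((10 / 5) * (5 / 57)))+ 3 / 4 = 2.02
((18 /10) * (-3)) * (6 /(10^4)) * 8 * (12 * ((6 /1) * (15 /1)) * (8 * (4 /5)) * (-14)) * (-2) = -15676416 /3125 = -5016.45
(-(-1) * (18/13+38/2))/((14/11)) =2915/182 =16.02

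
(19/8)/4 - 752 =-24045/32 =-751.41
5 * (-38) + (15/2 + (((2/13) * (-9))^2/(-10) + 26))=-264809/1690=-156.69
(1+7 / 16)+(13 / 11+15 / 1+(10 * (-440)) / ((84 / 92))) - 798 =-20695487 / 3696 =-5599.43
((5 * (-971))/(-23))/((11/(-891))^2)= 31853655/23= 1384941.52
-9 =-9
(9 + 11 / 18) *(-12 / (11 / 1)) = -346 / 33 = -10.48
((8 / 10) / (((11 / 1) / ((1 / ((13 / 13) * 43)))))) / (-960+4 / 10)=-2 / 1134727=-0.00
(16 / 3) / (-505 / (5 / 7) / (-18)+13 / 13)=96 / 725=0.13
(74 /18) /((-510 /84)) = -518 /765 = -0.68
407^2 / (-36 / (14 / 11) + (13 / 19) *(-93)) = -22031317 / 12225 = -1802.15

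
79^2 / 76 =6241 / 76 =82.12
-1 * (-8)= 8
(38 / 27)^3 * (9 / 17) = 54872 / 37179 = 1.48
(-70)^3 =-343000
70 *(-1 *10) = -700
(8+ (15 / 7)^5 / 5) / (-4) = -286331 / 67228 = -4.26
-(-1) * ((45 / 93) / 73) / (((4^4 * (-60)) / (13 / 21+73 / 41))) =-1033 / 997602816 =-0.00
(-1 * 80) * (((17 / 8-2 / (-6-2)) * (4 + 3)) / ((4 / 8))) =-2660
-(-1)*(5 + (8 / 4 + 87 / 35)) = 332 / 35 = 9.49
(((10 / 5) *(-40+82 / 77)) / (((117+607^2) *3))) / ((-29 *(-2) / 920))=-1379080 / 1234511817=-0.00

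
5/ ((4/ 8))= 10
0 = 0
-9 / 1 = -9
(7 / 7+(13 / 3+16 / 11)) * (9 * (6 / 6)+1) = 2240 / 33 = 67.88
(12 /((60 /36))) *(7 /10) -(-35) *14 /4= 6377 /50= 127.54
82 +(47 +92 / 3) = 479 / 3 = 159.67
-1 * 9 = -9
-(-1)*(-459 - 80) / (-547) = 539 / 547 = 0.99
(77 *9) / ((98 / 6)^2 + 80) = 2.00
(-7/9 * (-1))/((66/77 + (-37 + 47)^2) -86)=49/936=0.05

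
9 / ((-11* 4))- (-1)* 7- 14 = -317 / 44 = -7.20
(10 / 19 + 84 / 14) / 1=124 / 19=6.53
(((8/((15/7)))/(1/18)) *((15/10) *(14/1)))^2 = 49787136/25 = 1991485.44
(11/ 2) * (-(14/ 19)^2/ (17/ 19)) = -1078/ 323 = -3.34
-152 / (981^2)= -152 / 962361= -0.00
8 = 8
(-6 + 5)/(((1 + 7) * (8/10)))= -5/32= -0.16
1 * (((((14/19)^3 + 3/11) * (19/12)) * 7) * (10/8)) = 1776635/190608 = 9.32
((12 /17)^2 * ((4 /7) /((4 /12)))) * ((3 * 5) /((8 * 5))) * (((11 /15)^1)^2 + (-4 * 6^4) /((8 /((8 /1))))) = -83972088 /50575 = -1660.35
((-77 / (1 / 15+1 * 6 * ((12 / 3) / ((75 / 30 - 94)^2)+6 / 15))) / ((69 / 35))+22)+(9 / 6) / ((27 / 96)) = 2235493 / 194097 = 11.52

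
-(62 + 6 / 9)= -188 / 3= -62.67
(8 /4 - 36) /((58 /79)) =-1343 /29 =-46.31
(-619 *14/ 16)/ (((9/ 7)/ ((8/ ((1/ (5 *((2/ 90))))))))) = -374.46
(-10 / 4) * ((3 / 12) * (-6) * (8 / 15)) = 2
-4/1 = -4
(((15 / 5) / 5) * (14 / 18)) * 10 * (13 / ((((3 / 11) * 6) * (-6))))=-1001 / 162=-6.18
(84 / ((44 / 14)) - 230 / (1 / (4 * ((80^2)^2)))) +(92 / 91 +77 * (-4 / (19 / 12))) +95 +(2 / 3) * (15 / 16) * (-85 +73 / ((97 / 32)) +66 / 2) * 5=-139039176061971953 / 3689686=-37683200159.03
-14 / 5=-2.80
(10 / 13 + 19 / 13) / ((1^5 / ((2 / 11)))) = 58 / 143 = 0.41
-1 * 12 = -12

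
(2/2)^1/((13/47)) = 47/13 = 3.62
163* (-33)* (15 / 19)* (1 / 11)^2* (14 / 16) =-51345 / 1672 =-30.71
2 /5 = 0.40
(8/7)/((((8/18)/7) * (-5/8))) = -144/5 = -28.80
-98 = -98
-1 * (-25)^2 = -625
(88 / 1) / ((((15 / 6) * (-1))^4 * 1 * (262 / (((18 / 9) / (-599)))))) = -0.00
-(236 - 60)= -176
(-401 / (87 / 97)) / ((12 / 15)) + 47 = -178129 / 348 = -511.86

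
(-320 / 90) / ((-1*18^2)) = 8 / 729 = 0.01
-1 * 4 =-4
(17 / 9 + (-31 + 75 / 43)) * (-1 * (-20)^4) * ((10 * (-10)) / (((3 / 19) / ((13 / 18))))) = -20927816000000 / 10449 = -2002853478.80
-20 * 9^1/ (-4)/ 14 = 45/ 14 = 3.21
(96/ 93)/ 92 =8/ 713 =0.01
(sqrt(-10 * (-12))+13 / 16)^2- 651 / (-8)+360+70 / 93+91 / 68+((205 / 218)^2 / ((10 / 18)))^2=13 * sqrt(30) / 4+32374280321645813 / 57131789450496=584.46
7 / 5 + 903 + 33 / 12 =18143 / 20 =907.15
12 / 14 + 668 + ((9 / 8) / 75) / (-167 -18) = 173233979 / 259000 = 668.86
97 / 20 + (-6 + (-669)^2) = 8951197 / 20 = 447559.85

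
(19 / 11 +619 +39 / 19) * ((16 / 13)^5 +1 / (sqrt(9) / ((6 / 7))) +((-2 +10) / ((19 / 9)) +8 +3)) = 11147.33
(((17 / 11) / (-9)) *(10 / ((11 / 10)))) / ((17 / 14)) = -1400 / 1089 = -1.29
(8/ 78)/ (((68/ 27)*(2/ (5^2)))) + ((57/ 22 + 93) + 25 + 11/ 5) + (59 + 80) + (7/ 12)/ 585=344332957/ 1312740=262.30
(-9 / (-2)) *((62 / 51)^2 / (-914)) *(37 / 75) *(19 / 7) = -675583 / 69338325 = -0.01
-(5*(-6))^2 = -900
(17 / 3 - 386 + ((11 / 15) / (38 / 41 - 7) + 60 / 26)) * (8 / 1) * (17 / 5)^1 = -10285.58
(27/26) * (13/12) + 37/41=665/328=2.03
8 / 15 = 0.53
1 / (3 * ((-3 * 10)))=-1 / 90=-0.01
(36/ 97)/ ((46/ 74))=1332/ 2231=0.60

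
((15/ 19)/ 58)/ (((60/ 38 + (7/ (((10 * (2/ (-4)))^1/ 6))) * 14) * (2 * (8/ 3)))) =-75/ 3409472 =-0.00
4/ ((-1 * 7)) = -4/ 7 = -0.57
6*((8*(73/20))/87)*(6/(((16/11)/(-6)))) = -7227/145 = -49.84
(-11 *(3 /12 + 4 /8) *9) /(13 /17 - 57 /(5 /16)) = 25245 /61756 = 0.41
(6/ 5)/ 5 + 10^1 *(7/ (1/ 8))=14006/ 25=560.24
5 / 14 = 0.36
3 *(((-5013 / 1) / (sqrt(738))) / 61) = -5013 *sqrt(82) / 5002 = -9.08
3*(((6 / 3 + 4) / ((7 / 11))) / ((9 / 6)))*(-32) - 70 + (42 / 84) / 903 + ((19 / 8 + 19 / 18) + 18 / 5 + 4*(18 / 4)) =-70260349 / 108360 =-648.40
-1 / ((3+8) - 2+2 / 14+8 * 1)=-7 / 120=-0.06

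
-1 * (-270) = 270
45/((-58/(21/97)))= -945/5626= -0.17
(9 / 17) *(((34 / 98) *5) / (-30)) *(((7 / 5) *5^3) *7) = -75 / 2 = -37.50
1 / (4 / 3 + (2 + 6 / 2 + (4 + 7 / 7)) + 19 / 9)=9 / 121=0.07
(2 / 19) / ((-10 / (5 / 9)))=-1 / 171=-0.01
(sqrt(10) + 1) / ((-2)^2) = 1 / 4 + sqrt(10) / 4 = 1.04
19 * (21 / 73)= 399 / 73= 5.47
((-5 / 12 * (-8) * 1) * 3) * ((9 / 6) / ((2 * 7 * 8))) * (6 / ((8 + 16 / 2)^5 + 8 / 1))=15 / 19573568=0.00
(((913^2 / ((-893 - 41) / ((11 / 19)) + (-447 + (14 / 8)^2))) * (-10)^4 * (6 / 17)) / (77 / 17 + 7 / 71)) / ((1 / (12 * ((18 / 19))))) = -22499160963840000 / 6404638541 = -3512947.81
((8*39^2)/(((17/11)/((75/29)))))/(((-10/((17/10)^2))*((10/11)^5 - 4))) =8083632843/4641740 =1741.51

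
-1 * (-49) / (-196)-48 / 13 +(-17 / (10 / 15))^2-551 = 1239 / 13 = 95.31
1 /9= 0.11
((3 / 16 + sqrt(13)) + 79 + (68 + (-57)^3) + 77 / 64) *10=-59214275 / 32 + 10 *sqrt(13)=-1850410.04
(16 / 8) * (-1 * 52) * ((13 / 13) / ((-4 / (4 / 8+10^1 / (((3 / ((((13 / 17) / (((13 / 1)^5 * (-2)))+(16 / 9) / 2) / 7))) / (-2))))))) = -63605167 / 7058961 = -9.01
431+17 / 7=3034 / 7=433.43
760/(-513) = -40/27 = -1.48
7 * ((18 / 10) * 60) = 756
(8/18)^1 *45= 20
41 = 41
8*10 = 80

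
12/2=6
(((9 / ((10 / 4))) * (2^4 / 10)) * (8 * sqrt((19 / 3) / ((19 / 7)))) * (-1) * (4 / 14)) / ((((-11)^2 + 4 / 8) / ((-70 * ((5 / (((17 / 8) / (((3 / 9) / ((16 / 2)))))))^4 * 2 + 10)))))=13855387648 * sqrt(21) / 547981281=115.87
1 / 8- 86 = -687 / 8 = -85.88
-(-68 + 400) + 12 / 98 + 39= -14351 / 49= -292.88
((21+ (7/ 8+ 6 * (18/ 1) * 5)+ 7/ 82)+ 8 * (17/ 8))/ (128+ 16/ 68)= 3228283/ 715040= 4.51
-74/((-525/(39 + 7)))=3404/525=6.48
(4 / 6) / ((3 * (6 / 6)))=2 / 9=0.22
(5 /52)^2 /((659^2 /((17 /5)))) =85 /1174295824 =0.00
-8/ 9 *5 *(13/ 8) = -65/ 9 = -7.22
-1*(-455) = 455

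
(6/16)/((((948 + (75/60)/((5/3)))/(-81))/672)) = -27216/1265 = -21.51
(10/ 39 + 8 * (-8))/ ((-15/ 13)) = 2486/ 45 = 55.24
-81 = -81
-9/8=-1.12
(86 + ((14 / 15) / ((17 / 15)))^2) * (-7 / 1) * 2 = -350700 / 289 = -1213.49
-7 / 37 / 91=-1 / 481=-0.00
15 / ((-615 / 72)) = -72 / 41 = -1.76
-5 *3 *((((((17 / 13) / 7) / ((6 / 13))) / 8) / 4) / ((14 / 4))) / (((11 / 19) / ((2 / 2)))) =-1615 / 17248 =-0.09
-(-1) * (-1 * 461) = -461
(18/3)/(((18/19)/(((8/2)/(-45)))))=-76/135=-0.56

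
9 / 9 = 1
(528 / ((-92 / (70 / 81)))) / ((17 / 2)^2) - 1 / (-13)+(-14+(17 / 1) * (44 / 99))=-15016205 / 2333097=-6.44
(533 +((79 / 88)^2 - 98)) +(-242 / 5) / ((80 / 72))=75938809 / 193600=392.25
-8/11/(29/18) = -0.45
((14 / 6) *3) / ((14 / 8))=4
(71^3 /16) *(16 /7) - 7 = 357862 /7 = 51123.14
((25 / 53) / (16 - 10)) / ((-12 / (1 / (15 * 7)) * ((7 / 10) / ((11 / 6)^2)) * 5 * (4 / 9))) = -605 / 4487616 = -0.00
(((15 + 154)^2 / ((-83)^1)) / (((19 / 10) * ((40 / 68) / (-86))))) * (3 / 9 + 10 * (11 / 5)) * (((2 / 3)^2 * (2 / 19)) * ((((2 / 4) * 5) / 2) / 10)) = 2797664194 / 809001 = 3458.17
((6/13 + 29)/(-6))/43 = -383/3354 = -0.11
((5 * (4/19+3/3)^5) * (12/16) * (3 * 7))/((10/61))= 24734866149/19808792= 1248.68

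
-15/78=-5/26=-0.19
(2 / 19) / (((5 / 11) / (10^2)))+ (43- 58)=155 / 19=8.16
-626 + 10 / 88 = -27539 / 44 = -625.89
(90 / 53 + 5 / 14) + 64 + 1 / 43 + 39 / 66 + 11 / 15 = 177420563 / 2632245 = 67.40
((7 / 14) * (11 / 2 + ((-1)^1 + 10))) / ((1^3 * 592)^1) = 29 / 2368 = 0.01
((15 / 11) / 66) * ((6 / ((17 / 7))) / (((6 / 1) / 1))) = 35 / 4114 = 0.01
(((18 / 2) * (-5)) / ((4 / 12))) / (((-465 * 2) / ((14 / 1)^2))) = 882 / 31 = 28.45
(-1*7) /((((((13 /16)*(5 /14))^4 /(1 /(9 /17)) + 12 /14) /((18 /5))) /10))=-3595177033728 /12282045187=-292.72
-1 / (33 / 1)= -1 / 33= -0.03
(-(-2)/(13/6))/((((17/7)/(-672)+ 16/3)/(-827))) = -15560832/108641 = -143.23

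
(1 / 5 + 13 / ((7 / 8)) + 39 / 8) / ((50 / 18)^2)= 452061 / 175000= 2.58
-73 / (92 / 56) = -1022 / 23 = -44.43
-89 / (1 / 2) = -178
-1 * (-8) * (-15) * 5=-600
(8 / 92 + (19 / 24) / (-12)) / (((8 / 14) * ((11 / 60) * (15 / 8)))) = 973 / 9108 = 0.11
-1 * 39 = -39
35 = 35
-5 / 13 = -0.38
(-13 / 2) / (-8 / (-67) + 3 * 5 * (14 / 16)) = -3484 / 7099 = -0.49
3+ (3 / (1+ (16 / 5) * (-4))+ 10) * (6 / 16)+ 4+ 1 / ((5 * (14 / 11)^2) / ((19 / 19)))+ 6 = 1940223 / 115640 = 16.78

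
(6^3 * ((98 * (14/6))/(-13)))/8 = -6174/13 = -474.92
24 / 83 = 0.29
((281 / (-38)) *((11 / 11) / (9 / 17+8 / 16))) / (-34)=281 / 1330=0.21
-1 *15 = -15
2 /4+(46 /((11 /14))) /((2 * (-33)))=-281 /726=-0.39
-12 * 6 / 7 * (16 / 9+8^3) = -36992 / 7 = -5284.57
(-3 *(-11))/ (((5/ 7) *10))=231/ 50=4.62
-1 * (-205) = 205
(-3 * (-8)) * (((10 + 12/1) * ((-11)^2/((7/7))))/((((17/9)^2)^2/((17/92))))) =104792292/112999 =927.37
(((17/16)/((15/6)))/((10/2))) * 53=901/200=4.50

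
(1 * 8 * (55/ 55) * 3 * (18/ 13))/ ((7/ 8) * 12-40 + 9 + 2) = -864/ 481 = -1.80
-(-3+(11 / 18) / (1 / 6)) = -2 / 3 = -0.67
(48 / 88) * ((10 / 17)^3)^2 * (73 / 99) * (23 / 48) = 209875000 / 26285812641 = 0.01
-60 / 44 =-15 / 11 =-1.36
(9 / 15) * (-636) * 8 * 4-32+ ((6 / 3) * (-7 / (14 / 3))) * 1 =-61231 / 5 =-12246.20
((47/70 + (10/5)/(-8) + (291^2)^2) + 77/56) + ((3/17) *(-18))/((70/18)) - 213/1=34133348573143/4760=7170871548.98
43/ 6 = 7.17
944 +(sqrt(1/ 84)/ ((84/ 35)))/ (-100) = 944 -sqrt(21)/ 10080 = 944.00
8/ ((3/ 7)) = 56/ 3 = 18.67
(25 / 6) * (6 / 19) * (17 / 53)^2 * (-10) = -72250 / 53371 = -1.35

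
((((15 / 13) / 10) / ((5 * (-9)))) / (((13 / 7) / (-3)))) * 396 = 1386 / 845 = 1.64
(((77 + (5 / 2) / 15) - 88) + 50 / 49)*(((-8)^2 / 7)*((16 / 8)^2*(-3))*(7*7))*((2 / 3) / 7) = 738560 / 147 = 5024.22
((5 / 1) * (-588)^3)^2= 1033246553039769600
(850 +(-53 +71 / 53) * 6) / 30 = 14311 / 795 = 18.00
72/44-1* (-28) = 326/11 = 29.64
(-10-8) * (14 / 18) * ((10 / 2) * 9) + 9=-621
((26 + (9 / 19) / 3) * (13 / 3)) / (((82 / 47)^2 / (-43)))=-613711007 / 383268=-1601.26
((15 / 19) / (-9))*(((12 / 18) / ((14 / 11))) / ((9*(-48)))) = 55 / 517104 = 0.00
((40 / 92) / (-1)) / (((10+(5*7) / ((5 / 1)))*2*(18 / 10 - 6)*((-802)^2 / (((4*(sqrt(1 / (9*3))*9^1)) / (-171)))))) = -0.00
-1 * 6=-6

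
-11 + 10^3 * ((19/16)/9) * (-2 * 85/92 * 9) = -202887/92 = -2205.29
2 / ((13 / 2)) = 4 / 13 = 0.31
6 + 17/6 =53/6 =8.83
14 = 14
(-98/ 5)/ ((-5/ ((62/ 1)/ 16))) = 1519/ 100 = 15.19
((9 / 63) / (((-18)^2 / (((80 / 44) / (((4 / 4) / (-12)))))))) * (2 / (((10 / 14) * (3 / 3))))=-8 / 297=-0.03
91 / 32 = 2.84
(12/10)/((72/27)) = 9/20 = 0.45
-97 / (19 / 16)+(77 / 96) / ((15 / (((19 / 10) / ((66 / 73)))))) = -133908329 / 1641600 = -81.57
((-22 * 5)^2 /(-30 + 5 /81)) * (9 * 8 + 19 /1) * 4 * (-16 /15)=76108032 /485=156923.78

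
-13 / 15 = -0.87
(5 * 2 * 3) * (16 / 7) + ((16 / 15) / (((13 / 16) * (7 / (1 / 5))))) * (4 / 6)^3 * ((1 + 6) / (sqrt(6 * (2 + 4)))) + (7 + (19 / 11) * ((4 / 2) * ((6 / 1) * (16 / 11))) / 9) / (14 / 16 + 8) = 331267777688 / 4749319575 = 69.75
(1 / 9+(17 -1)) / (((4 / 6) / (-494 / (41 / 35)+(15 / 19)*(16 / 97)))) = -2309533175 / 226689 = -10188.11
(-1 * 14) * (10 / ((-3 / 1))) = 140 / 3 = 46.67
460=460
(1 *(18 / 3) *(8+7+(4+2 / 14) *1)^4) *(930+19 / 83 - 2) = 149040270259488 / 199283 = 747882510.10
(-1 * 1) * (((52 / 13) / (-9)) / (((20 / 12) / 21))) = 28 / 5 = 5.60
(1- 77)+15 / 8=-593 / 8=-74.12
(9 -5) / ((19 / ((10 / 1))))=40 / 19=2.11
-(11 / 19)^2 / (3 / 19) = -121 / 57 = -2.12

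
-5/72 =-0.07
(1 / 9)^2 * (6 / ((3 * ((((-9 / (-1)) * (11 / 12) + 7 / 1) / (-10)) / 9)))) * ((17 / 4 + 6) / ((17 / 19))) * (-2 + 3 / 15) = 3116 / 1037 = 3.00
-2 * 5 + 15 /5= -7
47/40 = 1.18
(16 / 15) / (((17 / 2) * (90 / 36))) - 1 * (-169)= 215539 / 1275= 169.05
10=10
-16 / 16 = -1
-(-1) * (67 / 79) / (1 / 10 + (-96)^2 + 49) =670 / 7319429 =0.00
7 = 7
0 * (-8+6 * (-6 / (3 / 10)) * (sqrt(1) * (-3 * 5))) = 0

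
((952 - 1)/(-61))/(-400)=0.04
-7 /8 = -0.88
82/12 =41/6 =6.83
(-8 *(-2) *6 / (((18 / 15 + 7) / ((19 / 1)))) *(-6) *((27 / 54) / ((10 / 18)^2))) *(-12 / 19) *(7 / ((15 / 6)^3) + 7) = 260620416 / 25625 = 10170.55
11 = 11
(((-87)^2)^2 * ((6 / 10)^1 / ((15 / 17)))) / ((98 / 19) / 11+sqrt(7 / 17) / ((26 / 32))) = -4093604524472463 / 90507250+2212187060413044 * sqrt(119) / 316775375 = 30950941.03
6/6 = 1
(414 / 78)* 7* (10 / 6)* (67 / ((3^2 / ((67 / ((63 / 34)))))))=17551990 / 1053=16668.56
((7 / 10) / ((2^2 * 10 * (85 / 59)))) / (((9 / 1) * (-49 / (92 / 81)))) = -1357 / 43375500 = -0.00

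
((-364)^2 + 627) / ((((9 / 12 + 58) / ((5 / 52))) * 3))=133123 / 1833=72.63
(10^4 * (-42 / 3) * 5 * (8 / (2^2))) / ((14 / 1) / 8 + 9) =-5600000 / 43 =-130232.56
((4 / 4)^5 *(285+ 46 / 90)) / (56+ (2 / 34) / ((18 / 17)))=25696 / 5045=5.09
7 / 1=7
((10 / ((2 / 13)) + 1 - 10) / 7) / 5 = 8 / 5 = 1.60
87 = 87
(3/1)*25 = 75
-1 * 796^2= -633616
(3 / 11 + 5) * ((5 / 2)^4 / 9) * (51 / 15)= 61625 / 792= 77.81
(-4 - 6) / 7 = -10 / 7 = -1.43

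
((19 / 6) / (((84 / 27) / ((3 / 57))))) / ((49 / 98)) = 3 / 28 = 0.11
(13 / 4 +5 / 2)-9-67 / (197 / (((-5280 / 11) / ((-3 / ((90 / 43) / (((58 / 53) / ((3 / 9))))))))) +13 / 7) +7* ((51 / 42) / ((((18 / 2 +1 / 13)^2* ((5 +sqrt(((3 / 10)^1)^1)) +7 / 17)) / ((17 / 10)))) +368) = 10053546469543782585 / 3934702019964676-14115049* sqrt(30) / 23329105040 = 2555.09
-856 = -856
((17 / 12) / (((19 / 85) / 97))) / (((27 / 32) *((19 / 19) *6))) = 560660 / 4617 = 121.43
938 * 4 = 3752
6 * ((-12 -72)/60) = -42/5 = -8.40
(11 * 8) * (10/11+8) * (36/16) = 1764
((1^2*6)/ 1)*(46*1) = 276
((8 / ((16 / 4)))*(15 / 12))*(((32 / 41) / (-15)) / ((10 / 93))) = -248 / 205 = -1.21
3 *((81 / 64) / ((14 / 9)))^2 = 1594323 / 802816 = 1.99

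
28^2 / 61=784 / 61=12.85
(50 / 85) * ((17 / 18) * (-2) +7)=3.01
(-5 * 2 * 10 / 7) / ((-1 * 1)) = 100 / 7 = 14.29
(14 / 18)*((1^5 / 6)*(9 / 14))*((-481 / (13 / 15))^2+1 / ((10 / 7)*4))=12321007 / 480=25668.76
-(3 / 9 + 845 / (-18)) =839 / 18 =46.61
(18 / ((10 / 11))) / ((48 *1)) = 33 / 80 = 0.41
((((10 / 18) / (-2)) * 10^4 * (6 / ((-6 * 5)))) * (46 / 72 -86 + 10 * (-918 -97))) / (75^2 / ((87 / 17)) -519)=-6678573125 / 681372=-9801.65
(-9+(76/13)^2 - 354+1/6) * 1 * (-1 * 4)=666514/507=1314.62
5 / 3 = 1.67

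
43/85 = 0.51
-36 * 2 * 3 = -216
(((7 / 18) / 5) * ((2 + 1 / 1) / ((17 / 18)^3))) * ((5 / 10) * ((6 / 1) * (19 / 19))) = 20412 / 24565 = 0.83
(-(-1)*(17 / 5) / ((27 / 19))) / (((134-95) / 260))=1292 / 81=15.95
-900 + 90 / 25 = -4482 / 5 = -896.40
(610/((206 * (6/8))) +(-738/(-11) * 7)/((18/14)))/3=1254982/10197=123.07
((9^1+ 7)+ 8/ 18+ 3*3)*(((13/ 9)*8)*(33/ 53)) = 261976/ 1431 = 183.07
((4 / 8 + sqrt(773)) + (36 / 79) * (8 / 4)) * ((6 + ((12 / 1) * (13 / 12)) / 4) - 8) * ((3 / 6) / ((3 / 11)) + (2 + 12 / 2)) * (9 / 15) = 13157 / 1264 + 59 * sqrt(773) / 8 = 215.46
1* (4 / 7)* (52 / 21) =208 / 147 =1.41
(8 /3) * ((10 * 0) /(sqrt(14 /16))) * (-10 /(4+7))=0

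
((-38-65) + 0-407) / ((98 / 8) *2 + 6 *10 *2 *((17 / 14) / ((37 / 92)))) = -264180 / 200371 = -1.32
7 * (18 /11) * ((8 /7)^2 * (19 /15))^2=2957312 /94325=31.35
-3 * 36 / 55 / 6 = -18 / 55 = -0.33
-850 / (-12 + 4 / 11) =4675 / 64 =73.05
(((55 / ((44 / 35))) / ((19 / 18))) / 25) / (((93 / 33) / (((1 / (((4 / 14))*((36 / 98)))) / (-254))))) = -26411 / 1196848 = -0.02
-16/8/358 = -1/179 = -0.01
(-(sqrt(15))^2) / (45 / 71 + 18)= -355 / 441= -0.80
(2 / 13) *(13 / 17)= 2 / 17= 0.12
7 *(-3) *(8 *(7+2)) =-1512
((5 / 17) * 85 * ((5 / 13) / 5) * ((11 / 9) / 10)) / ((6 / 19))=1045 / 1404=0.74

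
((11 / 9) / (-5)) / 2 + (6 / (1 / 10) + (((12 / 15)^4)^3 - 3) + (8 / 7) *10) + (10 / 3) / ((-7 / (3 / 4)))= 1046174152108 / 15380859375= 68.02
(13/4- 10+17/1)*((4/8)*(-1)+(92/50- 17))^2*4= 10054.66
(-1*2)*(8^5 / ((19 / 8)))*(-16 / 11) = 8388608 / 209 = 40136.88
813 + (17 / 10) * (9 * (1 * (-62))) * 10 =-8673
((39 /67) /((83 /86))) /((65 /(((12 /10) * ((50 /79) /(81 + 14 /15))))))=0.00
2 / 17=0.12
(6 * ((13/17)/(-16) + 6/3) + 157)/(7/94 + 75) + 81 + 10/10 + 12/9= 123204245/1439628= 85.58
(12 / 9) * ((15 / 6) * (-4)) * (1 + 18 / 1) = -760 / 3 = -253.33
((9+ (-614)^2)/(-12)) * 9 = -1131015/4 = -282753.75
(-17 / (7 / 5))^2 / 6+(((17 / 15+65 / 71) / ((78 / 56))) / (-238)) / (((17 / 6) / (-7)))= 3214074261 / 130706030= 24.59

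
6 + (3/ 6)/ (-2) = 23/ 4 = 5.75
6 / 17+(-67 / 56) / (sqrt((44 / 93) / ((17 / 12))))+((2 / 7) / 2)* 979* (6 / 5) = 100068 / 595 - 67* sqrt(5797) / 2464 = 166.11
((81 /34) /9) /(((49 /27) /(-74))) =-8991 /833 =-10.79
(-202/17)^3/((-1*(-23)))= -8242408/112999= -72.94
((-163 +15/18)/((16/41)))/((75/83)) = -3311119/7200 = -459.88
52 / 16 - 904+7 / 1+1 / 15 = -53621 / 60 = -893.68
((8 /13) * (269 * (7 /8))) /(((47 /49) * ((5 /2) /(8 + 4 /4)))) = 1660806 /3055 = 543.64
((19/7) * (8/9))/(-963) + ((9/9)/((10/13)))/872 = -536743/529033680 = -0.00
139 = 139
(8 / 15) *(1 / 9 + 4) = 296 / 135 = 2.19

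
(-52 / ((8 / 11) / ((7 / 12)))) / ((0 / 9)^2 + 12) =-1001 / 288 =-3.48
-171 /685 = -0.25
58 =58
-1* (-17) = 17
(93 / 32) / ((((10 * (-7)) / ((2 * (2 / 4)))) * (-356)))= 93 / 797440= 0.00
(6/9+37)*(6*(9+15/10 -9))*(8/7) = 2712/7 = 387.43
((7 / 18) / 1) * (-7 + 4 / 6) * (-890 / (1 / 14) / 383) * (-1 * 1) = -828590 / 10341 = -80.13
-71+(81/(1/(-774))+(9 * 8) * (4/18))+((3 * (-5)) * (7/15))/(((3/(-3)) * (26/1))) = -1631467/26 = -62748.73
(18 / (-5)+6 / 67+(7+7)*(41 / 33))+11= 275087 / 11055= 24.88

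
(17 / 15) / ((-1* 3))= -17 / 45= -0.38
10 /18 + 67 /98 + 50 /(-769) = 796417 /678258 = 1.17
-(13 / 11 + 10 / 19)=-357 / 209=-1.71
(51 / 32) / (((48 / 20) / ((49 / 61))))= 4165 / 7808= 0.53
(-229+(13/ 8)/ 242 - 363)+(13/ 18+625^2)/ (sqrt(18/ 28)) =-1146099/ 1936+7031263 *sqrt(14)/ 54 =486603.88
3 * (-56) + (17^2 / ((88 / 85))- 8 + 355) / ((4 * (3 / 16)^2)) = 141392 / 33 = 4284.61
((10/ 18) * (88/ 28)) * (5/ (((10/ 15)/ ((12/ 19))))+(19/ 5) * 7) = 54.72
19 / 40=0.48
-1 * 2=-2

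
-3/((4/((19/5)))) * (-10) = 28.50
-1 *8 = -8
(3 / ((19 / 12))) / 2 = 18 / 19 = 0.95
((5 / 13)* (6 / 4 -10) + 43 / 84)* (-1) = 3011 / 1092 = 2.76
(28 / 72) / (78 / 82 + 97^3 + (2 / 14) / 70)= 0.00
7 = 7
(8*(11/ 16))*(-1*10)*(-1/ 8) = 55/ 8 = 6.88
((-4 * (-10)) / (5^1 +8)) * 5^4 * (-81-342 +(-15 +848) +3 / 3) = 10275000 / 13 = 790384.62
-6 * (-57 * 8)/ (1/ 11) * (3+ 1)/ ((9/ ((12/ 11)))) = 14592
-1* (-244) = 244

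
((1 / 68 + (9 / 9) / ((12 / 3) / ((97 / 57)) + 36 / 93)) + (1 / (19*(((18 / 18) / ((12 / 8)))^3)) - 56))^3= -400460123966053225260311 / 2349814964715191232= -170421.98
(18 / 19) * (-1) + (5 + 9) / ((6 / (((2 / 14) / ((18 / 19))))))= -611 / 1026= -0.60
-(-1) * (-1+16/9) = 7/9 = 0.78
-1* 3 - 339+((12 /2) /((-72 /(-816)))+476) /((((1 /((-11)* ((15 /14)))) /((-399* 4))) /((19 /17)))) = 11436138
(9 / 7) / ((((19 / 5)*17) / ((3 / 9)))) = 15 / 2261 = 0.01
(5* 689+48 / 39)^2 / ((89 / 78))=12042777606 / 1157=10408623.69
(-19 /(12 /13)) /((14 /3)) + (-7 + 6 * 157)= 52113 /56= 930.59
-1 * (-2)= 2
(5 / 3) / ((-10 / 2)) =-1 / 3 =-0.33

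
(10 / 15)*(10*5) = 100 / 3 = 33.33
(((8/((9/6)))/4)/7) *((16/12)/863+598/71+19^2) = 271628660/3860199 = 70.37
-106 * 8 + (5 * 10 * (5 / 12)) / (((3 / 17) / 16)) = 1040.89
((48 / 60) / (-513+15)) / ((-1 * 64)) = 1 / 39840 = 0.00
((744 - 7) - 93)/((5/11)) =7084/5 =1416.80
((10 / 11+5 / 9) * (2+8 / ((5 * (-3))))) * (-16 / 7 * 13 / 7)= -12064 / 1323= -9.12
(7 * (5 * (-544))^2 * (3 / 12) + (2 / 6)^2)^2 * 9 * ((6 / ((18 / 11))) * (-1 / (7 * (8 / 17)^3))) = -733797434654506306843 / 96768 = -7583058807193558.89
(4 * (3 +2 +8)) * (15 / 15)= 52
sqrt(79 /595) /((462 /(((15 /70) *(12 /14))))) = 3 *sqrt(47005) /4489870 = 0.00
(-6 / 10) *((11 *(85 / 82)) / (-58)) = 561 / 4756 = 0.12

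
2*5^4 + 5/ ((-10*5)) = 12499/ 10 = 1249.90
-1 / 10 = -0.10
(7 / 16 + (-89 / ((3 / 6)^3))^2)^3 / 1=533630979441701260631 / 4096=130281000840259096.83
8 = 8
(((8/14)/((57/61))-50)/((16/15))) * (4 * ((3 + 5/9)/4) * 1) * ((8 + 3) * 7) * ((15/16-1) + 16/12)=-33056815/2052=-16109.56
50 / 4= 25 / 2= 12.50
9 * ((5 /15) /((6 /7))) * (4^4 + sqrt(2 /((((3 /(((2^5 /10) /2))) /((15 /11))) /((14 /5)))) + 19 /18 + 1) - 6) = 7 * sqrt(667370) /660 + 875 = 883.66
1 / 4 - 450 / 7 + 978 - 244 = 669.96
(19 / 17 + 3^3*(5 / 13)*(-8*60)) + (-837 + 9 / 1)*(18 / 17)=-5860.20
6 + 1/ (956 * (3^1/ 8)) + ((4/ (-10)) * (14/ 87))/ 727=151233156/ 25194185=6.00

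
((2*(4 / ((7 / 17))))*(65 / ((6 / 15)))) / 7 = 22100 / 49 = 451.02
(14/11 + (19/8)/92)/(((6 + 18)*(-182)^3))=-0.00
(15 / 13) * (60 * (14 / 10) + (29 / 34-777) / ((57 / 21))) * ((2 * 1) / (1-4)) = 652295 / 4199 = 155.35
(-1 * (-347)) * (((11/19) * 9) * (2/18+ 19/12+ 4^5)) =140942725/76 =1854509.54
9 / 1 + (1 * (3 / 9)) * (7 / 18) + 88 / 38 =11.45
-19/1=-19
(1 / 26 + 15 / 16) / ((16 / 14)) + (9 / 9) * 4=4.85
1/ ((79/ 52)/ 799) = 41548/ 79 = 525.92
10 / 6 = 5 / 3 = 1.67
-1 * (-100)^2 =-10000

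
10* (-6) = -60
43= 43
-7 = -7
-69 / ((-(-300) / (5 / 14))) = -23 / 280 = -0.08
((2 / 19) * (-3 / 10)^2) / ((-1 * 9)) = -1 / 950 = -0.00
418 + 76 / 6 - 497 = -199 / 3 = -66.33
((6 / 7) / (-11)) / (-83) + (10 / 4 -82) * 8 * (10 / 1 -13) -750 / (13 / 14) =91416942 / 83083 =1100.31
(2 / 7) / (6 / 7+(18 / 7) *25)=0.00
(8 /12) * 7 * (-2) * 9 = -84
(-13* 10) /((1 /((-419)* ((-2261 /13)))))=-9473590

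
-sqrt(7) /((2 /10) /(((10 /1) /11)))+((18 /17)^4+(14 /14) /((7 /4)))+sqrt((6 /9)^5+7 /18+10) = -50 * sqrt(7) /11+1068916 /584647+sqrt(30678) /54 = -6.95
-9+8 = -1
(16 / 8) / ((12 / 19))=19 / 6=3.17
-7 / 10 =-0.70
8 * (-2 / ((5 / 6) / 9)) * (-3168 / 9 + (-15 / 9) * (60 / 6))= 318528 / 5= 63705.60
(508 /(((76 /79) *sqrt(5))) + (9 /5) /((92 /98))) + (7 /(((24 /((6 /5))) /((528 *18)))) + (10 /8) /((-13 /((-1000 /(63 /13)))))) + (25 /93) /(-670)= 10033 *sqrt(5) /95 + 50382633494 /15047865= 3584.31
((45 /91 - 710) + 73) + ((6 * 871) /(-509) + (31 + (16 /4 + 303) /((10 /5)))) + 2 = -42638741 /92638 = -460.27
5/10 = 1/2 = 0.50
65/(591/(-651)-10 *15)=-1085/2519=-0.43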